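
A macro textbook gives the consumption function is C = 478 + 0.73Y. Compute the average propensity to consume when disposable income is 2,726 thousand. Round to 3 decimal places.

C = 478 + 0.73(2726) = 2467.98
APC = C/Y = 2467.98/2726 = 0.905

APC = 0.905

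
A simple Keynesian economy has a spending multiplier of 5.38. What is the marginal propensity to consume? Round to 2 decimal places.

MPC = 0.81

k = 1/(1 − MPC), so 1 − MPC = 1/k = 1/5.38 = 0.1859
MPC = 1 − 0.1859 = 0.81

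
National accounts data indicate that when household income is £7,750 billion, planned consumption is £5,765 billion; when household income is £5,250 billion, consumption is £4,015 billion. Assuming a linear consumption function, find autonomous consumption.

MPC = ΔC/ΔY = (5765 − 4015)/(7750 − 5250) = 1750/2500 = 0.7
a = C − MPC·Y = 4015 − 0.7(5250) = 4015 − 3675 = 340

a = 340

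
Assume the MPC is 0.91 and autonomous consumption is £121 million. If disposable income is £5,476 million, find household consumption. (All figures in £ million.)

C = 121 + 0.91(5476) = 121 + 4983.16 = 5104.16

C = 5104.16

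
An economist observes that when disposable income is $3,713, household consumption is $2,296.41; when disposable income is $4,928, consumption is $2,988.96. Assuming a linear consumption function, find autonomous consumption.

MPC = ΔC/ΔY = (2988.96 − 2296.41)/(4928 − 3713) = 692.55/1215 = 0.57
a = C − MPC·Y = 2296.41 − 0.57(3713) = 2296.41 − 2116.41 = 180

a = 180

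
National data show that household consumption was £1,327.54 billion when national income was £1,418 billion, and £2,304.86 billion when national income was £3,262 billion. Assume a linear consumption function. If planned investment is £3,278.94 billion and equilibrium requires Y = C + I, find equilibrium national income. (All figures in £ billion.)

Y = 8202

MPC = (2304.86 − 1327.54)/(3262 − 1418) = 977.32/1844 = 0.53
a = 1327.54 − 0.53(1418) = 576
Equilibrium: Y = 576 + 0.53Y + 3278.94
0.47Y = 3854.94, so Y = 3854.94/0.47 = 8202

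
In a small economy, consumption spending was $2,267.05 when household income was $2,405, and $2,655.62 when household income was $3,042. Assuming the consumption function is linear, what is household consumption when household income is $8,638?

MPC = (2655.62 − 2267.05)/(3042 − 2405) = 388.57/637 = 0.61
a = 2267.05 − 0.61(2405) = 2267.05 − 1467.05 = 800
C = 800 + 0.61(8638) = 800 + 5269.18 = 6069.18

C = 6069.18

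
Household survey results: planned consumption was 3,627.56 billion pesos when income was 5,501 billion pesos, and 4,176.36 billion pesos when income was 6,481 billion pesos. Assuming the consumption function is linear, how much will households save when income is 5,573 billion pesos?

S = 1905.12

MPC = (4176.36 − 3627.56)/(6481 − 5501) = 548.8/980 = 0.56
a = 3627.56 − 0.56(5501) = 3627.56 − 3080.56 = 547
C = 547 + 0.56(5573) = 3667.88
S = 5573 − 3667.88 = 1905.12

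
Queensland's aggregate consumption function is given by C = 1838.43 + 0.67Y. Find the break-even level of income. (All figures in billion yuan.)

At break-even, C = Y: 1838.43 + 0.67Y = Y
0.33Y = 1838.43, so Y = 1838.43/0.33 = 5571

Y = 5571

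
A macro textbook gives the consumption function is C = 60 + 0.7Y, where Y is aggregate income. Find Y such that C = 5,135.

60 + 0.7Y = 5135
0.7Y = 5075, so Y = 5075/0.7 = 7250

Y = 7250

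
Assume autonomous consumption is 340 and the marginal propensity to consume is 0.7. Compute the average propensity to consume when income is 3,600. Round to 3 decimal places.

C = 340 + 0.7(3600) = 2860
APC = C/Y = 2860/3600 = 0.794

APC = 0.794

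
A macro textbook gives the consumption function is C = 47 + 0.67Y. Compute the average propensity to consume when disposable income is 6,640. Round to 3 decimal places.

C = 47 + 0.67(6640) = 4495.8
APC = C/Y = 4495.8/6640 = 0.677

APC = 0.677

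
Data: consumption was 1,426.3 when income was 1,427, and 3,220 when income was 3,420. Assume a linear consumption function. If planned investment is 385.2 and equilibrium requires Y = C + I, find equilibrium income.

Y = 5272

MPC = (3220 − 1426.3)/(3420 − 1427) = 1793.7/1993 = 0.9
a = 1426.3 − 0.9(1427) = 142
Equilibrium: Y = 142 + 0.9Y + 385.2
0.1Y = 527.2, so Y = 527.2/0.1 = 5272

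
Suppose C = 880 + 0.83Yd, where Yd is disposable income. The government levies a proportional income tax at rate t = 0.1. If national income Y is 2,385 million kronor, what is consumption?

C = 2661.595

Yd = (1 − 0.1)(2385) = 0.9(2385) = 2146.5
C = 880 + 0.83(2146.5) = 880 + 1781.595 = 2661.595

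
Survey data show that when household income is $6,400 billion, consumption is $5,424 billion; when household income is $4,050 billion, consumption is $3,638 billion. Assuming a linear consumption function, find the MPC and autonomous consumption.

MPC = 0.76; a = 560

MPC = ΔC/ΔY = (5424 − 3638)/(6400 − 4050) = 1786/2350 = 0.76
a = C − MPC·Y = 3638 − 0.76(4050) = 3638 − 3078 = 560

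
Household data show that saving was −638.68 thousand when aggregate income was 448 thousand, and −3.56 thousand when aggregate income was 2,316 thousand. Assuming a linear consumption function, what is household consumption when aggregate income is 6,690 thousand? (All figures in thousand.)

C = 5206.4

MPS = ΔS/ΔY = (-3.56 − (-638.68))/(2316 − 448) = 635.12/1868 = 0.34
MPC = 1 − MPS = 0.66
Autonomous saving = -638.68 − 0.34(448) = -791, so a = 791
C = 791 + 0.66(6690) = 791 + 4415.4 = 5206.4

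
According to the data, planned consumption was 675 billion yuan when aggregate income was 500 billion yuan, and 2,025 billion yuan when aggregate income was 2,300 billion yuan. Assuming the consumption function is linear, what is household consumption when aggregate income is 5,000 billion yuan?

C = 4050

MPC = (2025 − 675)/(2300 − 500) = 1350/1800 = 0.75
a = 675 − 0.75(500) = 675 − 375 = 300
C = 300 + 0.75(5000) = 300 + 3750 = 4050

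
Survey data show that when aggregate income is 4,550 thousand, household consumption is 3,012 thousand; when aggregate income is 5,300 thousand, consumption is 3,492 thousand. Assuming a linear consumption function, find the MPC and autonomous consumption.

MPC = 0.64; a = 100

MPC = ΔC/ΔY = (3492 − 3012)/(5300 − 4550) = 480/750 = 0.64
a = C − MPC·Y = 3012 − 0.64(4550) = 3012 − 2912 = 100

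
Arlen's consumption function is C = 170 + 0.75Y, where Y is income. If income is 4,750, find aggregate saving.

S = 1017.5

C = 170 + 0.75(4750) = 170 + 3562.5 = 3732.5
S = Y − C = 4750 − 3732.5 = 1017.5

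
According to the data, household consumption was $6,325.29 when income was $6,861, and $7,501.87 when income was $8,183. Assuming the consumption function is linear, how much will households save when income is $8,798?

S = 748.78

MPC = (7501.87 − 6325.29)/(8183 − 6861) = 1176.58/1322 = 0.89
a = 6325.29 − 0.89(6861) = 6325.29 − 6106.29 = 219
C = 219 + 0.89(8798) = 8049.22
S = 8798 − 8049.22 = 748.78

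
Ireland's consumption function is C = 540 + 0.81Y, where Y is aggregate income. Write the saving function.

S = -540 + 0.19Y

S = Y − C = Y − (540 + 0.81Y) = -540 + (1 − 0.81)Y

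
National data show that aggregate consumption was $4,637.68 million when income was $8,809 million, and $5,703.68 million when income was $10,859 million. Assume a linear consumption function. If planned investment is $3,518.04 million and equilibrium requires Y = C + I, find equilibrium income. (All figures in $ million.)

MPC = (5703.68 − 4637.68)/(10859 − 8809) = 1066/2050 = 0.52
a = 4637.68 − 0.52(8809) = 57
Equilibrium: Y = 57 + 0.52Y + 3518.04
0.48Y = 3575.04, so Y = 3575.04/0.48 = 7448

Y = 7448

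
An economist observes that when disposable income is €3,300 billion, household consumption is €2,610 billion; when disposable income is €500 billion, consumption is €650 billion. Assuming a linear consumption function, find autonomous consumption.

a = 300

MPC = ΔC/ΔY = (2610 − 650)/(3300 − 500) = 1960/2800 = 0.7
a = C − MPC·Y = 650 − 0.7(500) = 650 − 350 = 300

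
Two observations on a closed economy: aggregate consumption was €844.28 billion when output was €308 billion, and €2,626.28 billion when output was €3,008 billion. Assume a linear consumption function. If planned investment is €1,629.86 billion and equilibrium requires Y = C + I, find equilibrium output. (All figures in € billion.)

MPC = (2626.28 − 844.28)/(3008 − 308) = 1782/2700 = 0.66
a = 844.28 − 0.66(308) = 641
Equilibrium: Y = 641 + 0.66Y + 1629.86
0.34Y = 2270.86, so Y = 2270.86/0.34 = 6679

Y = 6679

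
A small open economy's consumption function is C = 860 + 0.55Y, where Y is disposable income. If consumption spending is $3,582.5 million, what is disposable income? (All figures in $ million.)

860 + 0.55Y = 3582.5
0.55Y = 2722.5, so Y = 2722.5/0.55 = 4950

Y = 4950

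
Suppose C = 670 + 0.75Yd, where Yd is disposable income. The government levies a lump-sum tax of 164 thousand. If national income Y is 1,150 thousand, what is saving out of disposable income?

S = -423.5

Yd = Y − T = 1150 − 164 = 986
C = 670 + 0.75(986) = 670 + 739.5 = 1409.5
S = Yd − C = 986 − 1409.5 = -423.5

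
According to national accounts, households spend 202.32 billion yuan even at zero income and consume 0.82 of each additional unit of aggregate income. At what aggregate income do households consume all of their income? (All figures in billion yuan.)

At break-even, C = Y: 202.32 + 0.82Y = Y
0.18Y = 202.32, so Y = 202.32/0.18 = 1124

Y = 1124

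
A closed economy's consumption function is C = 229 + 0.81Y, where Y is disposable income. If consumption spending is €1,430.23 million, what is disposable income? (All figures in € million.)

229 + 0.81Y = 1430.23
0.81Y = 1201.23, so Y = 1201.23/0.81 = 1483

Y = 1483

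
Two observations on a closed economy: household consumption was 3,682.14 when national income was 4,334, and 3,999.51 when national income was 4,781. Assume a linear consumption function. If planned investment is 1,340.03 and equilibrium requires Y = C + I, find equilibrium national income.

Y = 6707

MPC = (3999.51 − 3682.14)/(4781 − 4334) = 317.37/447 = 0.71
a = 3682.14 − 0.71(4334) = 605
Equilibrium: Y = 605 + 0.71Y + 1340.03
0.29Y = 1945.03, so Y = 1945.03/0.29 = 6707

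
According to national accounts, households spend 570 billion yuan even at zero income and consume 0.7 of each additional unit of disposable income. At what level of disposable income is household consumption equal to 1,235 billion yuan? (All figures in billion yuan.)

Y = 950

570 + 0.7Y = 1235
0.7Y = 665, so Y = 665/0.7 = 950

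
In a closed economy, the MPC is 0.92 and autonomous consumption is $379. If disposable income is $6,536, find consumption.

C = 379 + 0.92(6536) = 379 + 6013.12 = 6392.12

C = 6392.12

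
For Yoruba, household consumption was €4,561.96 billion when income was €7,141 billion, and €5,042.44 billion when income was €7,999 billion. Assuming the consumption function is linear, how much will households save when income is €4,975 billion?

MPC = (5042.44 − 4561.96)/(7999 − 7141) = 480.48/858 = 0.56
a = 4561.96 − 0.56(7141) = 4561.96 − 3998.96 = 563
C = 563 + 0.56(4975) = 3349
S = 4975 − 3349 = 1626

S = 1626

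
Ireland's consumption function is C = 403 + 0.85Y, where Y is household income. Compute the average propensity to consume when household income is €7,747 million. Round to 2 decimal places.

APC = 0.90

C = 403 + 0.85(7747) = 6987.95
APC = C/Y = 6987.95/7747 = 0.90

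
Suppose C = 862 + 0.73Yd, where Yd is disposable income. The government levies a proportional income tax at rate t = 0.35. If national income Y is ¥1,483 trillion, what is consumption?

Yd = (1 − 0.35)(1483) = 0.65(1483) = 963.95
C = 862 + 0.73(963.95) = 862 + 703.6835 = 1565.6835

C = 1565.6835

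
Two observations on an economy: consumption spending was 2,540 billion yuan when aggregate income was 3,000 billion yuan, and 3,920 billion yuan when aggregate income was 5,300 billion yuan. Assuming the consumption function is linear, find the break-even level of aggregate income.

Y = 1850

MPC = (3920 − 2540)/(5300 − 3000) = 1380/2300 = 0.6
a = 2540 − 0.6(3000) = 2540 − 1800 = 740
Break-even: Y = a/(1−MPC) = 740/0.4 = 1850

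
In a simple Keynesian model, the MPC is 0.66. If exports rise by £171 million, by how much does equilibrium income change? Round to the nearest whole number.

The multiplier is 1/(1 − MPC) = 1/0.34.
ΔY = 171/0.34 = 502.94 ≈ 503

ΔY ≈ 503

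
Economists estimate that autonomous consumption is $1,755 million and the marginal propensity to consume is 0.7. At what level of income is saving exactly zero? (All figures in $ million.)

At break-even, C = Y: 1755 + 0.7Y = Y
0.3Y = 1755, so Y = 1755/0.3 = 5850

Y = 5850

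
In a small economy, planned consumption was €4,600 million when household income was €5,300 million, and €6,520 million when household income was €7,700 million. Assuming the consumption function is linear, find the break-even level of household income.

Y = 1800

MPC = (6520 − 4600)/(7700 − 5300) = 1920/2400 = 0.8
a = 4600 − 0.8(5300) = 4600 − 4240 = 360
Break-even: Y = a/(1−MPC) = 360/0.2 = 1800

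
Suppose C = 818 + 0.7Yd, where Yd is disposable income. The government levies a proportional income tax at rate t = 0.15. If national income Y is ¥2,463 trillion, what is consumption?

Yd = (1 − 0.15)(2463) = 0.85(2463) = 2093.55
C = 818 + 0.7(2093.55) = 818 + 1465.485 = 2283.485

C = 2283.485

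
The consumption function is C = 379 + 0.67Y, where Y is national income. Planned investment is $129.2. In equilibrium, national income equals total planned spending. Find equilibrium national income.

Y = 1540

Y = C + I = 379 + 0.67Y + 129.2
Y − 0.67Y = 508.2
0.33Y = 508.2, so Y = 508.2/0.33 = 1540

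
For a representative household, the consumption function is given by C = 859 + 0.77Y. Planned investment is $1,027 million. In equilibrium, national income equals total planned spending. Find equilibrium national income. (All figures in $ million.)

Y = 8200

Y = C + I = 859 + 0.77Y + 1027
Y − 0.77Y = 1886
0.23Y = 1886, so Y = 1886/0.23 = 8200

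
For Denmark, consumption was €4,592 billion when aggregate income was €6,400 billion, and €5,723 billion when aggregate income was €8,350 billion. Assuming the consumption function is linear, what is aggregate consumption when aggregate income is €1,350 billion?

C = 1663

MPC = (5723 − 4592)/(8350 − 6400) = 1131/1950 = 0.58
a = 4592 − 0.58(6400) = 4592 − 3712 = 880
C = 880 + 0.58(1350) = 880 + 783 = 1663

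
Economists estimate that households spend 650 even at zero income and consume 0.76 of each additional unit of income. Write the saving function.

S = -650 + 0.24Y

S = Y − C = Y − (650 + 0.76Y) = -650 + (1 − 0.76)Y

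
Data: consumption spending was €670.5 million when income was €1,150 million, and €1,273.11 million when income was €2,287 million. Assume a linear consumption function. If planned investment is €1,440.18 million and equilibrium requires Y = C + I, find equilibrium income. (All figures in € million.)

MPC = (1273.11 − 670.5)/(2287 − 1150) = 602.61/1137 = 0.53
a = 670.5 − 0.53(1150) = 61
Equilibrium: Y = 61 + 0.53Y + 1440.18
0.47Y = 1501.18, so Y = 1501.18/0.47 = 3194

Y = 3194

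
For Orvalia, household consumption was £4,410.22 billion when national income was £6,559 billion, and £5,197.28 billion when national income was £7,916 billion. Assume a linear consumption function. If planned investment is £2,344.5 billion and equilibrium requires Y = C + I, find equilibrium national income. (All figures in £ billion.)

Y = 7025

MPC = (5197.28 − 4410.22)/(7916 − 6559) = 787.06/1357 = 0.58
a = 4410.22 − 0.58(6559) = 606
Equilibrium: Y = 606 + 0.58Y + 2344.5
0.42Y = 2950.5, so Y = 2950.5/0.42 = 7025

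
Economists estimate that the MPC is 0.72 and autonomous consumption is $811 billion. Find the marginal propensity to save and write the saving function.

MPS = 0.28; S = -811 + 0.28Y

MPS = 1 − MPC = 1 − 0.72 = 0.28
S = Y − C = -811 + 0.28Y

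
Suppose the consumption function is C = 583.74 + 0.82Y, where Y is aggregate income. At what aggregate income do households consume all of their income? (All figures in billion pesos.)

Y = 3243

At break-even, C = Y: 583.74 + 0.82Y = Y
0.18Y = 583.74, so Y = 583.74/0.18 = 3243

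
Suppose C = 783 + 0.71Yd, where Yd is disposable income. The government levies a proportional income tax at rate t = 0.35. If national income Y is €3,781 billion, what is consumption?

C = 2527.9315

Yd = (1 − 0.35)(3781) = 0.65(3781) = 2457.65
C = 783 + 0.71(2457.65) = 783 + 1744.9315 = 2527.9315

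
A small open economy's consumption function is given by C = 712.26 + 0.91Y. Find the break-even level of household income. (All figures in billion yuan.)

At break-even, C = Y: 712.26 + 0.91Y = Y
0.09Y = 712.26, so Y = 712.26/0.09 = 7914

Y = 7914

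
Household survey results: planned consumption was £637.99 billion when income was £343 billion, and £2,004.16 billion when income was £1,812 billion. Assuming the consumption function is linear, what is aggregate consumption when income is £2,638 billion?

C = 2772.34

MPC = (2004.16 − 637.99)/(1812 − 343) = 1366.17/1469 = 0.93
a = 637.99 − 0.93(343) = 637.99 − 318.99 = 319
C = 319 + 0.93(2638) = 319 + 2453.34 = 2772.34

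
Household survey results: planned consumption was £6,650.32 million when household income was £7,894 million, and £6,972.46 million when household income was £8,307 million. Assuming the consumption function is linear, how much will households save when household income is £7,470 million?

MPC = (6972.46 − 6650.32)/(8307 − 7894) = 322.14/413 = 0.78
a = 6650.32 − 0.78(7894) = 6650.32 − 6157.32 = 493
C = 493 + 0.78(7470) = 6319.6
S = 7470 − 6319.6 = 1150.4

S = 1150.4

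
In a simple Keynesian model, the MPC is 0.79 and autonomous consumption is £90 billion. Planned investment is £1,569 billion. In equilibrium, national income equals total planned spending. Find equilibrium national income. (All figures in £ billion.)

Y = C + I = 90 + 0.79Y + 1569
Y − 0.79Y = 1659
0.21Y = 1659, so Y = 1659/0.21 = 7900

Y = 7900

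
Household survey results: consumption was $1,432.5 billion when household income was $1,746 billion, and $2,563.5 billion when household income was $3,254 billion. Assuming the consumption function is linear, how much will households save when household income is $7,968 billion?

S = 1869

MPC = (2563.5 − 1432.5)/(3254 − 1746) = 1131/1508 = 0.75
a = 1432.5 − 0.75(1746) = 1432.5 − 1309.5 = 123
C = 123 + 0.75(7968) = 6099
S = 7968 − 6099 = 1869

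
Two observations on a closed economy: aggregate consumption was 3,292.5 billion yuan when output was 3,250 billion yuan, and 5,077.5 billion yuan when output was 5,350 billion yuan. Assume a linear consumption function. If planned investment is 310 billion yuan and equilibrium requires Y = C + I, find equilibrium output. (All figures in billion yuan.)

MPC = (5077.5 − 3292.5)/(5350 − 3250) = 1785/2100 = 0.85
a = 3292.5 − 0.85(3250) = 530
Equilibrium: Y = 530 + 0.85Y + 310
0.15Y = 840, so Y = 840/0.15 = 5600

Y = 5600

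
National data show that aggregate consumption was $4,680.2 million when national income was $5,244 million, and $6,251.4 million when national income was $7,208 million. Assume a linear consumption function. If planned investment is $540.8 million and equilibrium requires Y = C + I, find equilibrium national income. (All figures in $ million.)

MPC = (6251.4 − 4680.2)/(7208 − 5244) = 1571.2/1964 = 0.8
a = 4680.2 − 0.8(5244) = 485
Equilibrium: Y = 485 + 0.8Y + 540.8
0.2Y = 1025.8, so Y = 1025.8/0.2 = 5129

Y = 5129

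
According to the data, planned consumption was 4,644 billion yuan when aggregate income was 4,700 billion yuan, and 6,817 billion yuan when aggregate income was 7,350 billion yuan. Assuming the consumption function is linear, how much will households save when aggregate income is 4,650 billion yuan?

S = 47

MPC = (6817 − 4644)/(7350 − 4700) = 2173/2650 = 0.82
a = 4644 − 0.82(4700) = 4644 − 3854 = 790
C = 790 + 0.82(4650) = 4603
S = 4650 − 4603 = 47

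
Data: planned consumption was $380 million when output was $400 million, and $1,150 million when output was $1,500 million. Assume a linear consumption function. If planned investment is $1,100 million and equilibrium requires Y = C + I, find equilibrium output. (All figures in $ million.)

MPC = (1150 − 380)/(1500 − 400) = 770/1100 = 0.7
a = 380 − 0.7(400) = 100
Equilibrium: Y = 100 + 0.7Y + 1100
0.3Y = 1200, so Y = 1200/0.3 = 4000

Y = 4000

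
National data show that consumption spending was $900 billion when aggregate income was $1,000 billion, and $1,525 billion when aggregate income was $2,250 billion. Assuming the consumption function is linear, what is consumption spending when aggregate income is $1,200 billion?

C = 1000

MPC = (1525 − 900)/(2250 − 1000) = 625/1250 = 0.5
a = 900 − 0.5(1000) = 900 − 500 = 400
C = 400 + 0.5(1200) = 400 + 600 = 1000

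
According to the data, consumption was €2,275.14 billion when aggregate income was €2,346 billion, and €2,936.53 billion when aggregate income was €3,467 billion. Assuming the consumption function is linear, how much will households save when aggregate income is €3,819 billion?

S = 674.79

MPC = (2936.53 − 2275.14)/(3467 − 2346) = 661.39/1121 = 0.59
a = 2275.14 − 0.59(2346) = 2275.14 − 1384.14 = 891
C = 891 + 0.59(3819) = 3144.21
S = 3819 − 3144.21 = 674.79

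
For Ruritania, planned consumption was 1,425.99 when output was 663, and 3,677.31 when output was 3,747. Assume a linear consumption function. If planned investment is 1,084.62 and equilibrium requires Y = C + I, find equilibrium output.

Y = 7506

MPC = (3677.31 − 1425.99)/(3747 − 663) = 2251.32/3084 = 0.73
a = 1425.99 − 0.73(663) = 942
Equilibrium: Y = 942 + 0.73Y + 1084.62
0.27Y = 2026.62, so Y = 2026.62/0.27 = 7506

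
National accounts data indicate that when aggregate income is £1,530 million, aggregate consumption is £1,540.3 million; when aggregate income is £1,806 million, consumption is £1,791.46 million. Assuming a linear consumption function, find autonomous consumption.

MPC = ΔC/ΔY = (1791.46 − 1540.3)/(1806 − 1530) = 251.16/276 = 0.91
a = C − MPC·Y = 1540.3 − 0.91(1530) = 1540.3 − 1392.3 = 148

a = 148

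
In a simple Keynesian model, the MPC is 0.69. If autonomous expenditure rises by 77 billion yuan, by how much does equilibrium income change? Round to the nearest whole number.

ΔY ≈ 248

The multiplier is 1/(1 − MPC) = 1/0.31.
ΔY = 77/0.31 = 248.39 ≈ 248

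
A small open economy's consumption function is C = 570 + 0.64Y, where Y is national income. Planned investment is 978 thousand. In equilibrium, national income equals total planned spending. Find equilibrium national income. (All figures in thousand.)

Y = C + I = 570 + 0.64Y + 978
Y − 0.64Y = 1548
0.36Y = 1548, so Y = 1548/0.36 = 4300

Y = 4300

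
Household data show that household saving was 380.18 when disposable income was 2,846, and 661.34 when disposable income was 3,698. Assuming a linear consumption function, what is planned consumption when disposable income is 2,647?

C = 2332.49

MPS = ΔS/ΔY = (661.34 − 380.18)/(3698 − 2846) = 281.16/852 = 0.33
MPC = 1 − MPS = 0.67
Autonomous saving = 380.18 − 0.33(2846) = -559, so a = 559
C = 559 + 0.67(2647) = 559 + 1773.49 = 2332.49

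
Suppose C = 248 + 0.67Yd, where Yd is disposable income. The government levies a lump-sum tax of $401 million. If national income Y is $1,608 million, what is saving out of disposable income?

S = 150.31

Yd = Y − T = 1608 − 401 = 1207
C = 248 + 0.67(1207) = 248 + 808.69 = 1056.69
S = Yd − C = 1207 − 1056.69 = 150.31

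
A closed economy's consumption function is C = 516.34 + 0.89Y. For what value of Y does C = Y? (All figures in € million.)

Y = 4694

At break-even, C = Y: 516.34 + 0.89Y = Y
0.11Y = 516.34, so Y = 516.34/0.11 = 4694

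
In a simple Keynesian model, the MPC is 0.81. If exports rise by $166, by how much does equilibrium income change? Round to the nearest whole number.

ΔY ≈ 874

The multiplier is 1/(1 − MPC) = 1/0.19.
ΔY = 166/0.19 = 873.68 ≈ 874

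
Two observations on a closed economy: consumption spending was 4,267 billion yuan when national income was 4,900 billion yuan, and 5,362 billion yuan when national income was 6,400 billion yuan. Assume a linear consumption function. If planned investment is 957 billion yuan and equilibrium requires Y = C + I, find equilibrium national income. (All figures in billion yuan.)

Y = 6100

MPC = (5362 − 4267)/(6400 − 4900) = 1095/1500 = 0.73
a = 4267 − 0.73(4900) = 690
Equilibrium: Y = 690 + 0.73Y + 957
0.27Y = 1647, so Y = 1647/0.27 = 6100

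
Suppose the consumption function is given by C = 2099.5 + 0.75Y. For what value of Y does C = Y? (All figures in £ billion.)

Y = 8398

At break-even, C = Y: 2099.5 + 0.75Y = Y
0.25Y = 2099.5, so Y = 2099.5/0.25 = 8398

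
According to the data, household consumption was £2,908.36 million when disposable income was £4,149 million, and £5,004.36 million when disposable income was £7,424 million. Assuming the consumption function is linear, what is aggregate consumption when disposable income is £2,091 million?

MPC = (5004.36 − 2908.36)/(7424 − 4149) = 2096/3275 = 0.64
a = 2908.36 − 0.64(4149) = 2908.36 − 2655.36 = 253
C = 253 + 0.64(2091) = 253 + 1338.24 = 1591.24

C = 1591.24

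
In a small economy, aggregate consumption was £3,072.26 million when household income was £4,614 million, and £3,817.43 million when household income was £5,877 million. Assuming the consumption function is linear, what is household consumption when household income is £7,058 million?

MPC = (3817.43 − 3072.26)/(5877 − 4614) = 745.17/1263 = 0.59
a = 3072.26 − 0.59(4614) = 3072.26 − 2722.26 = 350
C = 350 + 0.59(7058) = 350 + 4164.22 = 4514.22

C = 4514.22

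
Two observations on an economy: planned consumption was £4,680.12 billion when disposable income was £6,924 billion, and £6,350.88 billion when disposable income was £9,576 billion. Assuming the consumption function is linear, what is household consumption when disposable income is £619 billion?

MPC = (6350.88 − 4680.12)/(9576 − 6924) = 1670.76/2652 = 0.63
a = 4680.12 − 0.63(6924) = 4680.12 − 4362.12 = 318
C = 318 + 0.63(619) = 318 + 389.97 = 707.97

C = 707.97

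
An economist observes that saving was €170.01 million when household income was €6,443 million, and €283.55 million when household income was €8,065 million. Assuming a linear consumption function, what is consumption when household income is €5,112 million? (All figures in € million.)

MPS = ΔS/ΔY = (283.55 − 170.01)/(8065 − 6443) = 113.54/1622 = 0.07
MPC = 1 − MPS = 0.93
Autonomous saving = 170.01 − 0.07(6443) = -281, so a = 281
C = 281 + 0.93(5112) = 281 + 4754.16 = 5035.16

C = 5035.16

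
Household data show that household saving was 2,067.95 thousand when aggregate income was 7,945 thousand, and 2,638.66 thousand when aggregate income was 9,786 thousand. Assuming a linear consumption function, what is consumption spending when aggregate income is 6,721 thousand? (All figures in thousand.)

C = 5032.49

MPS = ΔS/ΔY = (2638.66 − 2067.95)/(9786 − 7945) = 570.71/1841 = 0.31
MPC = 1 − MPS = 0.69
Autonomous saving = 2067.95 − 0.31(7945) = -395, so a = 395
C = 395 + 0.69(6721) = 395 + 4637.49 = 5032.49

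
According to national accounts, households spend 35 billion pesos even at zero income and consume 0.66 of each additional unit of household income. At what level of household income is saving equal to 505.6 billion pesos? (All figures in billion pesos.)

Y = 1590

S = Y − C = -35 + 0.34Y
-35 + 0.34Y = 505.6, so 0.34Y = 540.6 and Y = 1590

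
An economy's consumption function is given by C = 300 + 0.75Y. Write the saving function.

S = Y − C = Y − (300 + 0.75Y) = -300 + (1 − 0.75)Y

S = -300 + 0.25Y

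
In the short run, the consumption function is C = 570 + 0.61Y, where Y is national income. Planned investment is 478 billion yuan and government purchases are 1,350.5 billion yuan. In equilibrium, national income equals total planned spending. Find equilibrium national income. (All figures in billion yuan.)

Y = 6150

Y = C + I + G = 570 + 0.61Y + 478 + 1350.5
Y − 0.61Y = 2398.5
0.39Y = 2398.5, so Y = 2398.5/0.39 = 6150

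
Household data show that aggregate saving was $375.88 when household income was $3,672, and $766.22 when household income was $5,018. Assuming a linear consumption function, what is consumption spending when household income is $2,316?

C = 2333.36

MPS = ΔS/ΔY = (766.22 − 375.88)/(5018 − 3672) = 390.34/1346 = 0.29
MPC = 1 − MPS = 0.71
Autonomous saving = 375.88 − 0.29(3672) = -689, so a = 689
C = 689 + 0.71(2316) = 689 + 1644.36 = 2333.36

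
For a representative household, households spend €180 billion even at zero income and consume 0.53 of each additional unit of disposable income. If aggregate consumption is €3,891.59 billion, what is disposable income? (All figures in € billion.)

Y = 7003

180 + 0.53Y = 3891.59
0.53Y = 3711.59, so Y = 3711.59/0.53 = 7003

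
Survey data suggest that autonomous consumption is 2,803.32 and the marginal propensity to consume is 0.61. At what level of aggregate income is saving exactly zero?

Y = 7188

At break-even, C = Y: 2803.32 + 0.61Y = Y
0.39Y = 2803.32, so Y = 2803.32/0.39 = 7188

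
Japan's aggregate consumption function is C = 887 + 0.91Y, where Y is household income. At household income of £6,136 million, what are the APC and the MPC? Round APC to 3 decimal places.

MPC = 0.91 (the slope of the consumption function)
C = 887 + 0.91(6136) = 6470.76, so APC = 6470.76/6136 = 1.055

APC = 1.055; MPC = 0.91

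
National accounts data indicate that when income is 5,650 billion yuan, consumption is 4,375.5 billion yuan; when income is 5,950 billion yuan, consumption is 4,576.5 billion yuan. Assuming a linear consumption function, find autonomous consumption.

MPC = ΔC/ΔY = (4576.5 − 4375.5)/(5950 − 5650) = 201/300 = 0.67
a = C − MPC·Y = 4375.5 − 0.67(5650) = 4375.5 − 3785.5 = 590

a = 590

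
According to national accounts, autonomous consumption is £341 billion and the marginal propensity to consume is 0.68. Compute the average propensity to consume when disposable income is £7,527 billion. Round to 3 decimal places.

APC = 0.725

C = 341 + 0.68(7527) = 5459.36
APC = C/Y = 5459.36/7527 = 0.725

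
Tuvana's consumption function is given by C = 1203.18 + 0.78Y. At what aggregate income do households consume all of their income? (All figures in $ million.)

At break-even, C = Y: 1203.18 + 0.78Y = Y
0.22Y = 1203.18, so Y = 1203.18/0.22 = 5469

Y = 5469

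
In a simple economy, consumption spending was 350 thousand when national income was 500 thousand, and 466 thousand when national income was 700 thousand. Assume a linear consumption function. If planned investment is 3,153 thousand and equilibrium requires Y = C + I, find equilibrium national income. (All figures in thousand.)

Y = 7650

MPC = (466 − 350)/(700 − 500) = 116/200 = 0.58
a = 350 − 0.58(500) = 60
Equilibrium: Y = 60 + 0.58Y + 3153
0.42Y = 3213, so Y = 3213/0.42 = 7650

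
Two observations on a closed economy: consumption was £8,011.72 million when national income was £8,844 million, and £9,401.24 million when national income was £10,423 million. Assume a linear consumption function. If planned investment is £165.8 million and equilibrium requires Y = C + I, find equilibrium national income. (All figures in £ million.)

Y = 3290

MPC = (9401.24 − 8011.72)/(10423 − 8844) = 1389.52/1579 = 0.88
a = 8011.72 − 0.88(8844) = 229
Equilibrium: Y = 229 + 0.88Y + 165.8
0.12Y = 394.8, so Y = 394.8/0.12 = 3290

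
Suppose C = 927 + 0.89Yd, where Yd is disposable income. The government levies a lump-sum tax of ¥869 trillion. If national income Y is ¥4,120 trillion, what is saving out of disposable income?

S = -569.39

Yd = Y − T = 4120 − 869 = 3251
C = 927 + 0.89(3251) = 927 + 2893.39 = 3820.39
S = Yd − C = 3251 − 3820.39 = -569.39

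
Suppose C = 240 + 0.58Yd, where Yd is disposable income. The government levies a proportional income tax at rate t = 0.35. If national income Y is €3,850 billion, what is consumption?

C = 1691.45

Yd = (1 − 0.35)(3850) = 0.65(3850) = 2502.5
C = 240 + 0.58(2502.5) = 240 + 1451.45 = 1691.45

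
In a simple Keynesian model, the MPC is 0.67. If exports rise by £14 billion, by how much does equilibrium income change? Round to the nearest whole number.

The multiplier is 1/(1 − MPC) = 1/0.33.
ΔY = 14/0.33 = 42.42 ≈ 42

ΔY ≈ 42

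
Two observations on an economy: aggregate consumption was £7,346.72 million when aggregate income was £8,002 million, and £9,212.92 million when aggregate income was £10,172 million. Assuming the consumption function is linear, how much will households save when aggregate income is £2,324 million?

S = -139.64

MPC = (9212.92 − 7346.72)/(10172 − 8002) = 1866.2/2170 = 0.86
a = 7346.72 − 0.86(8002) = 7346.72 − 6881.72 = 465
C = 465 + 0.86(2324) = 2463.64
S = 2324 − 2463.64 = -139.64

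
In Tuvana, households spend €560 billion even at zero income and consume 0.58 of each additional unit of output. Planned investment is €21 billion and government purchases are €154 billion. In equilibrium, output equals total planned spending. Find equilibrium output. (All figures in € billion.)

Y = C + I + G = 560 + 0.58Y + 21 + 154
Y − 0.58Y = 735
0.42Y = 735, so Y = 735/0.42 = 1750

Y = 1750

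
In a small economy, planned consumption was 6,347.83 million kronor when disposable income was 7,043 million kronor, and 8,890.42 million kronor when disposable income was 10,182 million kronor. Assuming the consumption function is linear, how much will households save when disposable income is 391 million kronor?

MPC = (8890.42 − 6347.83)/(10182 − 7043) = 2542.59/3139 = 0.81
a = 6347.83 − 0.81(7043) = 6347.83 − 5704.83 = 643
C = 643 + 0.81(391) = 959.71
S = 391 − 959.71 = -568.71

S = -568.71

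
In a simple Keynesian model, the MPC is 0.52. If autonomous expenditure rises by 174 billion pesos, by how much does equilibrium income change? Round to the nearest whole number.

ΔY ≈ 363

The multiplier is 1/(1 − MPC) = 1/0.48.
ΔY = 174/0.48 = 362.50 ≈ 363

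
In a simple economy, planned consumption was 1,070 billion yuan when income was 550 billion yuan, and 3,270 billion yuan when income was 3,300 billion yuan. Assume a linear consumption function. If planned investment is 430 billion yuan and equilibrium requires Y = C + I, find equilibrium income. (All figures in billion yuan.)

Y = 5300

MPC = (3270 − 1070)/(3300 − 550) = 2200/2750 = 0.8
a = 1070 − 0.8(550) = 630
Equilibrium: Y = 630 + 0.8Y + 430
0.2Y = 1060, so Y = 1060/0.2 = 5300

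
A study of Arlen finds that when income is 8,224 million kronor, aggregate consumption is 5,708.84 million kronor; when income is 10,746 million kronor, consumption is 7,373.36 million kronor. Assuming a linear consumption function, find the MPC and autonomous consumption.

MPC = ΔC/ΔY = (7373.36 − 5708.84)/(10746 − 8224) = 1664.52/2522 = 0.66
a = C − MPC·Y = 5708.84 − 0.66(8224) = 5708.84 − 5427.84 = 281

MPC = 0.66; a = 281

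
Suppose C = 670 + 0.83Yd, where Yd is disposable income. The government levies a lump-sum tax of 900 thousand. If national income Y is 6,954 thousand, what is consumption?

C = 5694.82

Yd = Y − T = 6954 − 900 = 6054
C = 670 + 0.83(6054) = 670 + 5024.82 = 5694.82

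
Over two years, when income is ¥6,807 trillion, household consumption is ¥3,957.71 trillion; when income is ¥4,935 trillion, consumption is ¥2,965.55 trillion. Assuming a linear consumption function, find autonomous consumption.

a = 350

MPC = ΔC/ΔY = (3957.71 − 2965.55)/(6807 − 4935) = 992.16/1872 = 0.53
a = C − MPC·Y = 2965.55 − 0.53(4935) = 2965.55 − 2615.55 = 350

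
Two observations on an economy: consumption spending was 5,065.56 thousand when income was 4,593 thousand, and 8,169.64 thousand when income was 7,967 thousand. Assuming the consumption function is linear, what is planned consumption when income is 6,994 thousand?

MPC = (8169.64 − 5065.56)/(7967 − 4593) = 3104.08/3374 = 0.92
a = 5065.56 − 0.92(4593) = 5065.56 − 4225.56 = 840
C = 840 + 0.92(6994) = 840 + 6434.48 = 7274.48

C = 7274.48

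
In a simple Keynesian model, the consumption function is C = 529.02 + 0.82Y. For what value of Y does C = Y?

Y = 2939

At break-even, C = Y: 529.02 + 0.82Y = Y
0.18Y = 529.02, so Y = 529.02/0.18 = 2939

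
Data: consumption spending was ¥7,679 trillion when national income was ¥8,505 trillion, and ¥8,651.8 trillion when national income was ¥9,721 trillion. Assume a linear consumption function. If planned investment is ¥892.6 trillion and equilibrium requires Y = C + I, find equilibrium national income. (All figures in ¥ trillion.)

Y = 8838

MPC = (8651.8 − 7679)/(9721 − 8505) = 972.8/1216 = 0.8
a = 7679 − 0.8(8505) = 875
Equilibrium: Y = 875 + 0.8Y + 892.6
0.2Y = 1767.6, so Y = 1767.6/0.2 = 8838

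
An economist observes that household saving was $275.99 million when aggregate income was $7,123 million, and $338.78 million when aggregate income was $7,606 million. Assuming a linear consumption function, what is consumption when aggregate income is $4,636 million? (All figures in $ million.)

C = 4683.32

MPS = ΔS/ΔY = (338.78 − 275.99)/(7606 − 7123) = 62.79/483 = 0.13
MPC = 1 − MPS = 0.87
Autonomous saving = 275.99 − 0.13(7123) = -650, so a = 650
C = 650 + 0.87(4636) = 650 + 4033.32 = 4683.32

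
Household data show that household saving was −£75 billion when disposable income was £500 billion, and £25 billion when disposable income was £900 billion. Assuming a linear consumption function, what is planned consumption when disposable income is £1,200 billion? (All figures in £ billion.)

C = 1100

MPS = ΔS/ΔY = (25 − (-75))/(900 − 500) = 100/400 = 0.25
MPC = 1 − MPS = 0.75
Autonomous saving = -75 − 0.25(500) = -200, so a = 200
C = 200 + 0.75(1200) = 200 + 900 = 1100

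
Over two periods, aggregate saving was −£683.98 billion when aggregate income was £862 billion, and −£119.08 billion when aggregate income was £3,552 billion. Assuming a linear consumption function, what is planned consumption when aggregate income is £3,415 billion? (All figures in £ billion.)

MPS = ΔS/ΔY = (-119.08 − (-683.98))/(3552 − 862) = 564.9/2690 = 0.21
MPC = 1 − MPS = 0.79
Autonomous saving = -683.98 − 0.21(862) = -865, so a = 865
C = 865 + 0.79(3415) = 865 + 2697.85 = 3562.85

C = 3562.85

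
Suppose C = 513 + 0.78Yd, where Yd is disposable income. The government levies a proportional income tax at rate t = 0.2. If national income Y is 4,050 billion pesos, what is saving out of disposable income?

Yd = (1 − 0.2)(4050) = 0.8(4050) = 3240
C = 513 + 0.78(3240) = 513 + 2527.2 = 3040.2
S = Yd − C = 3240 − 3040.2 = 199.8

S = 199.8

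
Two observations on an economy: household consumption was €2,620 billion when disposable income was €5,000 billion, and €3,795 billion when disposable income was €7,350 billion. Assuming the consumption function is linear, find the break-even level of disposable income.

Y = 240

MPC = (3795 − 2620)/(7350 − 5000) = 1175/2350 = 0.5
a = 2620 − 0.5(5000) = 2620 − 2500 = 120
Break-even: Y = a/(1−MPC) = 120/0.5 = 240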